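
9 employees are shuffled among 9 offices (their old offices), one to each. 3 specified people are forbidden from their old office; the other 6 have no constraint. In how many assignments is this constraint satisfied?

256320

Inclusion-exclusion on the 3 forbidden self-matches:
Σ_{j=0}^{3} (-1)^j C(3,j)(9-j)!
= C(3,0)·9! - C(3,1)·8! + C(3,2)·7! - C(3,3)·6!
= 362880 - 120960 + 15120 - 720
= 256320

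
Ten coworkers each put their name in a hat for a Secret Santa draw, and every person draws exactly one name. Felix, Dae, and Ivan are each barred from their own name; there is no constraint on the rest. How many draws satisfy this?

2656080

Let A_j be the event that the j-th constrained one is fixed. By inclusion-exclusion over the 3 events:
Σ_{j=0}^{3} (-1)^j C(3,j)(10-j)!
= C(3,0)·10! - C(3,1)·9! + C(3,2)·8! - C(3,3)·7!
= 3628800 - 1088640 + 120960 - 5040
= 2656080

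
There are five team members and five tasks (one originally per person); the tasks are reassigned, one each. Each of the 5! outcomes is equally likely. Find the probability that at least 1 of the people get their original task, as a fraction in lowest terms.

Favorable outcomes: Σ_{i≥1} C(5,i)·!(5-i) = 5·9 + 10·2 + 10·1 + 5·0 + 1·1 = 76.
Total outcomes: 5! = 120.
Probability = 76/120 = 19/30.

19/30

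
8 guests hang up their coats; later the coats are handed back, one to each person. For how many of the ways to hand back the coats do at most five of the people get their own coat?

40291

# with exactly i fixed is C(8,i)·!(8-i); sum over i=0..5:
  i=0: C(8,0)·!8 = 1·14833 = 14833
  i=1: C(8,1)·!7 = 8·1854 = 14832
  i=2: C(8,2)·!6 = 28·265 = 7420
  i=3: C(8,3)·!5 = 56·44 = 2464
  i=4: C(8,4)·!4 = 70·9 = 630
  i=5: C(8,5)·!3 = 56·2 = 112
Total = 40291.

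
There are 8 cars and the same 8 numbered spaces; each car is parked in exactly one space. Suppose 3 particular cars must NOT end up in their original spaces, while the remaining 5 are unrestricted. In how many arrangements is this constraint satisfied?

27240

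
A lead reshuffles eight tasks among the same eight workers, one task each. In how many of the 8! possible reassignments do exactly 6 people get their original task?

Choose which 6 of the 8 are fixed: C(8,6) = 28.
The remaining 2 must be deranged: !2 = 1.
Total: 28 × 1 = 28.

28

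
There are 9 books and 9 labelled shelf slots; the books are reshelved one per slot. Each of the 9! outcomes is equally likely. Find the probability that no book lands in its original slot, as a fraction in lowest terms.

16687/45360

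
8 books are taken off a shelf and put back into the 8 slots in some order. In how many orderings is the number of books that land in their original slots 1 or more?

# with exactly i fixed is C(8,i)·!(8-i); sum over i=1..8:
  i=1: C(8,1)·!7 = 8·1854 = 14832
  i=2: C(8,2)·!6 = 28·265 = 7420
  i=3: C(8,3)·!5 = 56·44 = 2464
  i=4: C(8,4)·!4 = 70·9 = 630
  i=5: C(8,5)·!3 = 56·2 = 112
  i=6: C(8,6)·!2 = 28·1 = 28
  i=7: C(8,7)·!1 = 8·0 = 0
  i=8: C(8,8)·!0 = 1·1 = 1
Total = 25487.

25487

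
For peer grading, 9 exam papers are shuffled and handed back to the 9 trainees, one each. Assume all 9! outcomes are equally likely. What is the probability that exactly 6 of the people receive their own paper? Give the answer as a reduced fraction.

1/2160

Favorable outcomes: C(9,6)·!3 = 84·2 = 168.
Total outcomes: 9! = 362880.
Probability = 168/362880 = 1/2160.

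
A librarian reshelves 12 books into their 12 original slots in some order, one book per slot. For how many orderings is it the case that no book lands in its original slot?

The number of derangements of 12 is !12 = Σ_{k=0}^{12} (-1)^k·12!/k!
= 12! - 12!/1! + 12!/2! - 12!/3! + 12!/4! - 12!/5! + 12!/6! - 12!/7! + 12!/8! - 12!/9! + 12!/10! - 12!/11! + 12!/12!
= 479001600 - 479001600 + 239500800 - 79833600 + 19958400 - 3991680 + 665280 - 95040 + 11880 - 1320 + 132 - 12 + 1
= 176214841

176214841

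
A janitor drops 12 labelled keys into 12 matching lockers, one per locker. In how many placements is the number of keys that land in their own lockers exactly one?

Pick the single fixed position: C(12,1) = 12 ways.
The other 11 form a derangement: !11 = 14684570.
Total: 12 × 14684570 = 176214840.

176214840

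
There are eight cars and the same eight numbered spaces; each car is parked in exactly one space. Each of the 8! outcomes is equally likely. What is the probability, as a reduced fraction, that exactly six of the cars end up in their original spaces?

Favorable outcomes: C(8,6)·!2 = 28·1 = 28.
Total outcomes: 8! = 40320.
Probability = 28/40320 = 1/1440.

1/1440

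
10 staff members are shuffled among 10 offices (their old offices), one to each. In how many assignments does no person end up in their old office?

1334961

The subfactorial !10 = [10!/e] (nearest integer).
10! = 3628800, and 3628800/e ≈ 1334960.92, so !10 = 1334961.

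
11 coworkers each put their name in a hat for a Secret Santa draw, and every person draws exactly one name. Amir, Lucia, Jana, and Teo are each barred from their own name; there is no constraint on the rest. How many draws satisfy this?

Inclusion-exclusion on the 4 forbidden self-matches:
Σ_{j=0}^{4} (-1)^j C(4,j)(11-j)!
= C(4,0)·11! - C(4,1)·10! + C(4,2)·9! - C(4,3)·8! + C(4,4)·7!
= 39916800 - 14515200 + 2177280 - 161280 + 5040
= 27422640

27422640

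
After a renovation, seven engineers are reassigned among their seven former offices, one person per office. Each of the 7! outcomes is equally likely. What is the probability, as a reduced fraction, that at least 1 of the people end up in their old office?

177/280

Favorable outcomes: Σ_{i≥1} C(7,i)·!(7-i) = 7·265 + 21·44 + 35·9 + 35·2 + 21·1 + 7·0 + 1·1 = 3186.
Total outcomes: 7! = 5040.
Probability = 3186/5040 = 177/280.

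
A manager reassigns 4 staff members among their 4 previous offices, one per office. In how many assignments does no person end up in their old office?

9

Use !n = n·!(n-1) + (-1)^n.
!4 = 4·2 + 1 = 9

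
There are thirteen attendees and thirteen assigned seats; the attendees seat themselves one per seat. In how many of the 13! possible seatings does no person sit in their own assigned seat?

Use !n = n·!(n-1) + (-1)^n.
!13 = 13·176214841 - 1 = 2290792932

2290792932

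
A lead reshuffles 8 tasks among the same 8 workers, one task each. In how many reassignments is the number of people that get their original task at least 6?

29

Sum C(8,i)·!(8-i) for i = 6..8:
  i=6: C(8,6)·!2 = 28·1 = 28
  i=7: C(8,7)·!1 = 8·0 = 0
  i=8: C(8,8)·!0 = 1·1 = 1
Total = 29.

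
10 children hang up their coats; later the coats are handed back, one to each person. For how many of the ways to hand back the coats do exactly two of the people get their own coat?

Pick the 2 fixed positions: C(10,2) = 45 ways.
The remaining 8 must be deranged: !8 = 14833.
Total: 45 × 14833 = 667485.

667485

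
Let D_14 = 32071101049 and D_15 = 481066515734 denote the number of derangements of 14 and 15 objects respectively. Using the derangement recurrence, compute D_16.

7697064251745

D_16 = (16-1)·(D_15 + D_14) = 15·(481066515734 + 32071101049) = 15·513137616783 = 7697064251745.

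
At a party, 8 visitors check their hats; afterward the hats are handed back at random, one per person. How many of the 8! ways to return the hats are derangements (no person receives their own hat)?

14833

Recurrence: !8 = 7·(!7 + !6).
!8 = 7·(1854 + 265) = 7·2119 = 14833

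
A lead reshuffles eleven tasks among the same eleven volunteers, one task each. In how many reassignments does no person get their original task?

The subfactorial !11 = [11!/e] (nearest integer).
11! = 39916800, and 39916800/e ≈ 14684570.08, so !11 = 14684570.

14684570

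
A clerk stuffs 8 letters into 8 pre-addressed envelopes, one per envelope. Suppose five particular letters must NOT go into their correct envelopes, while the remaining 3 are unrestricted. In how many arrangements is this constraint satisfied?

21234

Inclusion-exclusion on the 5 forbidden self-matches:
Σ_{j=0}^{5} (-1)^j C(5,j)(8-j)!
= C(5,0)·8! - C(5,1)·7! + C(5,2)·6! - C(5,3)·5! + C(5,4)·4! - C(5,5)·3!
= 40320 - 25200 + 7200 - 1200 + 120 - 6
= 21234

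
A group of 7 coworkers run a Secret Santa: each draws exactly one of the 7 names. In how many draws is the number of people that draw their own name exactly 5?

Pick the 5 fixed positions: C(7,5) = 21 ways.
The remaining 2 must be deranged: !2 = 1.
Total: 21 × 1 = 21.

21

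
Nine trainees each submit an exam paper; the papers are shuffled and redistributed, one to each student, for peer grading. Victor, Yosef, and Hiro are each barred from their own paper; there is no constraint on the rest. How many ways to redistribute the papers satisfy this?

256320

Let A_j be the event that the j-th constrained one is fixed. By inclusion-exclusion over the 3 events:
Σ_{j=0}^{3} (-1)^j C(3,j)(9-j)!
= C(3,0)·9! - C(3,1)·8! + C(3,2)·7! - C(3,3)·6!
= 362880 - 120960 + 15120 - 720
= 256320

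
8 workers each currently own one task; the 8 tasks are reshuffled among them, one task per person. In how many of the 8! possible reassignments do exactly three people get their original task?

2464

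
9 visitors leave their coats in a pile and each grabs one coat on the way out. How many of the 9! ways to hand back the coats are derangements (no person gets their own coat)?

133496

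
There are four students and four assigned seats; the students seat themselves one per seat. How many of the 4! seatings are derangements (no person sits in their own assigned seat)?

By inclusion-exclusion, !4 = Σ (-1)^k · 4!/k! for k=0..4
= 4! - 4!/1! + 4!/2! - 4!/3! + 4!/4!
= 24 - 24 + 12 - 4 + 1
= 9

9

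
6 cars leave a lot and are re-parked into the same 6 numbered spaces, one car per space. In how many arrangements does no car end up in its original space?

!6 = 6! · Σ_{k=0}^{6} (-1)^k/k!
= 6! - 6!/1! + 6!/2! - 6!/3! + 6!/4! - 6!/5! + 6!/6!
= 720 - 720 + 360 - 120 + 30 - 6 + 1
= 265

265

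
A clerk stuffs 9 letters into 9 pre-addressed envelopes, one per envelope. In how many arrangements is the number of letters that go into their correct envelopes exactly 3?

Choose which 3 of the 9 are fixed: C(9,3) = 84.
The remaining 6 must be deranged: !6 = 265.
Total: 84 × 265 = 22260.

22260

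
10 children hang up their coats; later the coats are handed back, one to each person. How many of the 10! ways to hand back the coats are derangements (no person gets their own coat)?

1334961

Use !n = n·!(n-1) + (-1)^n.
!10 = 10·133496 + 1 = 1334961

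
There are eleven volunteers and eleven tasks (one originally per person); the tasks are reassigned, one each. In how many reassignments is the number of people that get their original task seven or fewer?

# with exactly i fixed is C(11,i)·!(11-i); sum over i=0..7:
  i=0: C(11,0)·!11 = 1·14684570 = 14684570
  i=1: C(11,1)·!10 = 11·1334961 = 14684571
  i=2: C(11,2)·!9 = 55·133496 = 7342280
  i=3: C(11,3)·!8 = 165·14833 = 2447445
  i=4: C(11,4)·!7 = 330·1854 = 611820
  i=5: C(11,5)·!6 = 462·265 = 122430
  i=6: C(11,6)·!5 = 462·44 = 20328
  i=7: C(11,7)·!4 = 330·9 = 2970
Total = 39916414.

39916414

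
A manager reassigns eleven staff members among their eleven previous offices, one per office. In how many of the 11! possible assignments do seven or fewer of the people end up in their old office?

39916414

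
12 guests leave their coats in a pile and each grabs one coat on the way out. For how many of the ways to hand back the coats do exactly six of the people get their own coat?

244860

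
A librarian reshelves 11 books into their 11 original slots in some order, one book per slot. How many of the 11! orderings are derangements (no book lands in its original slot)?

Recurrence: !11 = 10·(!10 + !9).
!11 = 10·(1334961 + 133496) = 10·1468457 = 14684570

14684570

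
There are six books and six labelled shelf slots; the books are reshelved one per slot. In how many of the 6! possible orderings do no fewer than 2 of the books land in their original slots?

191

Sum C(6,i)·!(6-i) for i = 2..6:
  i=2: C(6,2)·!4 = 15·9 = 135
  i=3: C(6,3)·!3 = 20·2 = 40
  i=4: C(6,4)·!2 = 15·1 = 15
  i=5: C(6,5)·!1 = 6·0 = 0
  i=6: C(6,6)·!0 = 1·1 = 1
Total = 191.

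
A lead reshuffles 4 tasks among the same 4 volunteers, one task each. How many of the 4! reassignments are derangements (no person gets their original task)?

The subfactorial !4 = [4!/e] (nearest integer).
4! = 24, and 24/e ≈ 8.83, so !4 = 9.

9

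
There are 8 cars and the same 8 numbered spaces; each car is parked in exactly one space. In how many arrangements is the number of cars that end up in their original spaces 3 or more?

Sum C(8,i)·!(8-i) for i = 3..8:
  i=3: C(8,3)·!5 = 56·44 = 2464
  i=4: C(8,4)·!4 = 70·9 = 630
  i=5: C(8,5)·!3 = 56·2 = 112
  i=6: C(8,6)·!2 = 28·1 = 28
  i=7: C(8,7)·!1 = 8·0 = 0
  i=8: C(8,8)·!0 = 1·1 = 1
Total = 3235.

3235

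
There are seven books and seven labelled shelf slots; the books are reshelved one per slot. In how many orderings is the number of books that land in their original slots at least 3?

407

# with exactly i fixed is C(7,i)·!(7-i); sum over i=3..7:
  i=3: C(7,3)·!4 = 35·9 = 315
  i=4: C(7,4)·!3 = 35·2 = 70
  i=5: C(7,5)·!2 = 21·1 = 21
  i=6: C(7,6)·!1 = 7·0 = 0
  i=7: C(7,7)·!0 = 1·1 = 1
Total = 407.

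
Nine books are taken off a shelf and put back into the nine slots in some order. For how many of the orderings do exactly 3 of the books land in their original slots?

22260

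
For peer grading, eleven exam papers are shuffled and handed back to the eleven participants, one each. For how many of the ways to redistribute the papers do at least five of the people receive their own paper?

Sum C(11,i)·!(11-i) for i = 5..11:
  i=5: C(11,5)·!6 = 462·265 = 122430
  i=6: C(11,6)·!5 = 462·44 = 20328
  i=7: C(11,7)·!4 = 330·9 = 2970
  i=8: C(11,8)·!3 = 165·2 = 330
  i=9: C(11,9)·!2 = 55·1 = 55
  i=10: C(11,10)·!1 = 11·0 = 0
  i=11: C(11,11)·!0 = 1·1 = 1
Total = 146114.

146114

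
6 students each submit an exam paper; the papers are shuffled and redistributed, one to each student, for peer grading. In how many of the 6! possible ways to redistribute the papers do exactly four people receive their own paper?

15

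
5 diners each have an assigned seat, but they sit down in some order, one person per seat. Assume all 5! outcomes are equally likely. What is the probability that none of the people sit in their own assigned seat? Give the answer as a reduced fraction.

11/30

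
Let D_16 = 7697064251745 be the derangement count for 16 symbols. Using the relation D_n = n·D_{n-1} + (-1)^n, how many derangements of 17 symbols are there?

D_17 = 17·7697064251745 - 1 = 130850092279664.

130850092279664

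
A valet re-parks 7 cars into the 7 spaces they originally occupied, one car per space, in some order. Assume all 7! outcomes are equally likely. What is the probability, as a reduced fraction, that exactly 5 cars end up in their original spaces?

1/240

Favorable outcomes: C(7,5)·!2 = 21·1 = 21.
Total outcomes: 7! = 5040.
Probability = 21/5040 = 1/240.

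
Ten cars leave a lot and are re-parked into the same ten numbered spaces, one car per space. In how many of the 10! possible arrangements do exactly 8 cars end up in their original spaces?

Pick the 8 fixed positions: C(10,8) = 45 ways.
The remaining 2 must be deranged: !2 = 1.
Total: 45 × 1 = 45.

45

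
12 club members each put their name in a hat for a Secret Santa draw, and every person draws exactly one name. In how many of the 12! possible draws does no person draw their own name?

!12 is the nearest integer to 12!/e.
12! = 479001600, and 479001600/e ≈ 176214840.93, so !12 = 176214841.

176214841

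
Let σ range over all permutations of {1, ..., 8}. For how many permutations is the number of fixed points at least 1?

25487

# with exactly i fixed is C(8,i)·!(8-i); sum over i=1..8:
  i=1: C(8,1)·!7 = 8·1854 = 14832
  i=2: C(8,2)·!6 = 28·265 = 7420
  i=3: C(8,3)·!5 = 56·44 = 2464
  i=4: C(8,4)·!4 = 70·9 = 630
  i=5: C(8,5)·!3 = 56·2 = 112
  i=6: C(8,6)·!2 = 28·1 = 28
  i=7: C(8,7)·!1 = 8·0 = 0
  i=8: C(8,8)·!0 = 1·1 = 1
Total = 25487.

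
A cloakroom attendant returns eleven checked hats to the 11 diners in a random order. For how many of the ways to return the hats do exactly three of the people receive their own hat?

2447445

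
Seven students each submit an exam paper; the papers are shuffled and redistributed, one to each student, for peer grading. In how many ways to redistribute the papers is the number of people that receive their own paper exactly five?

21

Pick the 5 fixed positions: C(7,5) = 21 ways.
The other 2 form a derangement: !2 = 1.
Total: 21 × 1 = 21.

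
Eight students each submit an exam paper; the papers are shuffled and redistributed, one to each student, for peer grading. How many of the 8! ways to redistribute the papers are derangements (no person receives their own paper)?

!8 is the nearest integer to 8!/e.
8! = 40320, and 40320/e ≈ 14832.90, so !8 = 14833.

14833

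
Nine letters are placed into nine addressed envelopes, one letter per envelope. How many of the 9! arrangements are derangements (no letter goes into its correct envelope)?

Recurrence: !9 = 9·!8 + (-1)^9.
!9 = 9·14833 - 1 = 133496

133496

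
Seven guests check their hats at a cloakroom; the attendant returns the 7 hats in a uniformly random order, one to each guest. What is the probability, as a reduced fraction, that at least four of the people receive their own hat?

Favorable outcomes: Σ_{i≥4} C(7,i)·!(7-i) = 35·2 + 21·1 + 7·0 + 1·1 = 92.
Total outcomes: 7! = 5040.
Probability = 92/5040 = 23/1260.

23/1260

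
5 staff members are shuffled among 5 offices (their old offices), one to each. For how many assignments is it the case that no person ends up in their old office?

44

By inclusion-exclusion, !5 = Σ (-1)^k · 5!/k! for k=0..5
= 5! - 5!/1! + 5!/2! - 5!/3! + 5!/4! - 5!/5!
= 120 - 120 + 60 - 20 + 5 - 1
= 44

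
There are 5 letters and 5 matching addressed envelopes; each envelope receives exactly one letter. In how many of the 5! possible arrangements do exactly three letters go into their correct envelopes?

10

Choose which 3 of the 5 are fixed: C(5,3) = 10.
The remaining 2 must be deranged: !2 = 1.
Total: 10 × 1 = 10.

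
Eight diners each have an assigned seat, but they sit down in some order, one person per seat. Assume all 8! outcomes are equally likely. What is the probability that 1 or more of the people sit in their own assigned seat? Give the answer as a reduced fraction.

3641/5760

Favorable outcomes: Σ_{i≥1} C(8,i)·!(8-i) = 8·1854 + 28·265 + 56·44 + 70·9 + 56·2 + 28·1 + 8·0 + 1·1 = 25487.
Total outcomes: 8! = 40320.
Probability = 25487/40320 = 3641/5760.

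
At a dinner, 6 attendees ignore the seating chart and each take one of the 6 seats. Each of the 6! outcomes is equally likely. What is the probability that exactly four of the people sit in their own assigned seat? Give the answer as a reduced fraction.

1/48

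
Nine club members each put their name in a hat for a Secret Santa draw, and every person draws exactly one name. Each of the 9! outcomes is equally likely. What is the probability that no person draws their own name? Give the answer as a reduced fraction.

Favorable outcomes: !9 = 133496.
Total outcomes: 9! = 362880.
Probability = 133496/362880 = 16687/45360.

16687/45360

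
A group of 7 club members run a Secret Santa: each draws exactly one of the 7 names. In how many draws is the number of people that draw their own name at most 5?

5039

Sum C(7,i)·!(7-i) for i = 0..5:
  i=0: C(7,0)·!7 = 1·1854 = 1854
  i=1: C(7,1)·!6 = 7·265 = 1855
  i=2: C(7,2)·!5 = 21·44 = 924
  i=3: C(7,3)·!4 = 35·9 = 315
  i=4: C(7,4)·!3 = 35·2 = 70
  i=5: C(7,5)·!2 = 21·1 = 21
Total = 5039.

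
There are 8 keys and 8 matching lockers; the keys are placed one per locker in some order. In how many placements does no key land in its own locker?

14833

Recurrence: !8 = 7·(!7 + !6).
!8 = 7·(1854 + 265) = 7·2119 = 14833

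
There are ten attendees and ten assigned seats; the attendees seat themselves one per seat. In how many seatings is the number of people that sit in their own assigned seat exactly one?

1334960

Pick the single fixed position: C(10,1) = 10 ways.
The remaining 9 must be deranged: !9 = 133496.
Total: 10 × 133496 = 1334960.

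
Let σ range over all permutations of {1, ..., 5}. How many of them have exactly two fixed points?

20

Pick the 2 fixed positions: C(5,2) = 10 ways.
The remaining 3 must be deranged: !3 = 2.
Total: 10 × 2 = 20.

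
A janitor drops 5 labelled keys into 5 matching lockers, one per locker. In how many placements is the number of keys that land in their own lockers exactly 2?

Choose which 2 of the 5 are fixed: C(5,2) = 10.
The other 3 form a derangement: !3 = 2.
Total: 10 × 2 = 20.

20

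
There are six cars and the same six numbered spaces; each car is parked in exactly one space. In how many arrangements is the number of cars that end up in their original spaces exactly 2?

135

Pick the 2 fixed positions: C(6,2) = 15 ways.
The other 4 form a derangement: !4 = 9.
Total: 15 × 9 = 135.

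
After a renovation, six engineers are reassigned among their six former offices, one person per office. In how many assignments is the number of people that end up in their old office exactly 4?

Pick the 4 fixed positions: C(6,4) = 15 ways.
The remaining 2 must be deranged: !2 = 1.
Total: 15 × 1 = 15.

15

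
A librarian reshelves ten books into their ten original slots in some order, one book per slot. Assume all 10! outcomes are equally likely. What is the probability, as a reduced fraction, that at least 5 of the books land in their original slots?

829/226800

Favorable outcomes: Σ_{i≥5} C(10,i)·!(10-i) = 252·44 + 210·9 + 120·2 + 45·1 + 10·0 + 1·1 = 13264.
Total outcomes: 10! = 3628800.
Probability = 13264/3628800 = 829/226800.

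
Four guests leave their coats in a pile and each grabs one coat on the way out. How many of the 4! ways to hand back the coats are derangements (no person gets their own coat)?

Use !n = (n-1)(!(n-1) + !(n-2)).
!4 = 3·(2 + 1) = 3·3 = 9

9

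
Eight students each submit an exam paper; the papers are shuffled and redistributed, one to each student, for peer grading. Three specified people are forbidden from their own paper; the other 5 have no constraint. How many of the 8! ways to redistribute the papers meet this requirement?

Let A_j be the event that the j-th constrained one is fixed. By inclusion-exclusion over the 3 events:
Σ_{j=0}^{3} (-1)^j C(3,j)(8-j)!
= C(3,0)·8! - C(3,1)·7! + C(3,2)·6! - C(3,3)·5!
= 40320 - 15120 + 2160 - 120
= 27240

27240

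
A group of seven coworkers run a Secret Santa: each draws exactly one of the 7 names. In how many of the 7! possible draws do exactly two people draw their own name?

924

Choose which 2 of the 7 are fixed: C(7,2) = 21.
The remaining 5 must be deranged: !5 = 44.
Total: 21 × 44 = 924.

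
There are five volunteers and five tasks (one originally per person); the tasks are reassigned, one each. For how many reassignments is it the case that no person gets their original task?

44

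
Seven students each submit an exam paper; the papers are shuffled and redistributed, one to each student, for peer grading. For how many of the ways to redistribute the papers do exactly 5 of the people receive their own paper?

21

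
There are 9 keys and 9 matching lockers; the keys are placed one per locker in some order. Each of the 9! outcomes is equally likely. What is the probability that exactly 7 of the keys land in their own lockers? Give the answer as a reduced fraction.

Favorable outcomes: C(9,7)·!2 = 36·1 = 36.
Total outcomes: 9! = 362880.
Probability = 36/362880 = 1/10080.

1/10080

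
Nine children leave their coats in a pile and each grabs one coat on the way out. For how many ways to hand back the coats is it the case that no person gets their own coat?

Recurrence: !9 = 9·!8 + (-1)^9.
!9 = 9·14833 - 1 = 133496

133496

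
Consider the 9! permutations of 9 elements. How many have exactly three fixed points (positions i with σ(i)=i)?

22260

Choose which 3 of the 9 are fixed: C(9,3) = 84.
The other 6 form a derangement: !6 = 265.
Total: 84 × 265 = 22260.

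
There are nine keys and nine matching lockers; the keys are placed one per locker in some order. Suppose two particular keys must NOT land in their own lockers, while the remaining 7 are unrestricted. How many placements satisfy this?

287280

Let A_j be the event that the j-th constrained one is fixed. By inclusion-exclusion over the 2 events:
Σ_{j=0}^{2} (-1)^j C(2,j)(9-j)!
= C(2,0)·9! - C(2,1)·8! + C(2,2)·7!
= 362880 - 80640 + 5040
= 287280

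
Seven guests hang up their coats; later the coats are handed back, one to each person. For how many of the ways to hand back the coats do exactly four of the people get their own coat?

70

Pick the 4 fixed positions: C(7,4) = 35 ways.
The remaining 3 must be deranged: !3 = 2.
Total: 35 × 2 = 70.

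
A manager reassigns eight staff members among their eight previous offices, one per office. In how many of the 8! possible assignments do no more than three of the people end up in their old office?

# with exactly i fixed is C(8,i)·!(8-i); sum over i=0..3:
  i=0: C(8,0)·!8 = 1·14833 = 14833
  i=1: C(8,1)·!7 = 8·1854 = 14832
  i=2: C(8,2)·!6 = 28·265 = 7420
  i=3: C(8,3)·!5 = 56·44 = 2464
Total = 39549.

39549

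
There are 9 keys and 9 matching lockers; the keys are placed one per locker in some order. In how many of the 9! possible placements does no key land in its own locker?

133496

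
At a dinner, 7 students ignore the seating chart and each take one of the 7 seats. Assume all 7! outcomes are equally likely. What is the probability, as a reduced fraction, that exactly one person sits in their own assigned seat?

53/144

Favorable outcomes: C(7,1)·!6 = 7·265 = 1855.
Total outcomes: 7! = 5040.
Probability = 1855/5040 = 53/144.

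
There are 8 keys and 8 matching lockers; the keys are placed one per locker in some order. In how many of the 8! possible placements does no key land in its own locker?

14833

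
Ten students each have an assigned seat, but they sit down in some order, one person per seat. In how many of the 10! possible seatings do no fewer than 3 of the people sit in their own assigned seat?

Sum C(10,i)·!(10-i) for i = 3..10:
  i=3: C(10,3)·!7 = 120·1854 = 222480
  i=4: C(10,4)·!6 = 210·265 = 55650
  i=5: C(10,5)·!5 = 252·44 = 11088
  i=6: C(10,6)·!4 = 210·9 = 1890
  i=7: C(10,7)·!3 = 120·2 = 240
  i=8: C(10,8)·!2 = 45·1 = 45
  i=9: C(10,9)·!1 = 10·0 = 0
  i=10: C(10,10)·!0 = 1·1 = 1
Total = 291394.

291394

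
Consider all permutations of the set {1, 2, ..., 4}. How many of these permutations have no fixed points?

9

The number of derangements of 4 is !4 = Σ_{k=0}^{4} (-1)^k·4!/k!
= 4! - 4!/1! + 4!/2! - 4!/3! + 4!/4!
= 24 - 24 + 12 - 4 + 1
= 9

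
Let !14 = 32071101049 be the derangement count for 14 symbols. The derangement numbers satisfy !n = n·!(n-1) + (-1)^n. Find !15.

481066515734

!15 = 15·32071101049 - 1 = 481066515734.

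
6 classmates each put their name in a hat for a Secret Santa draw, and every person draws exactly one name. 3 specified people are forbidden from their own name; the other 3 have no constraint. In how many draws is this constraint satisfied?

426

Let A_j be the event that the j-th constrained one is fixed. By inclusion-exclusion over the 3 events:
Σ_{j=0}^{3} (-1)^j C(3,j)(6-j)!
= C(3,0)·6! - C(3,1)·5! + C(3,2)·4! - C(3,3)·3!
= 720 - 360 + 72 - 6
= 426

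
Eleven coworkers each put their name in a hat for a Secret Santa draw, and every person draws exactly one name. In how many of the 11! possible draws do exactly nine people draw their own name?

55

Choose which 9 of the 11 are fixed: C(11,9) = 55.
The other 2 form a derangement: !2 = 1.
Total: 55 × 1 = 55.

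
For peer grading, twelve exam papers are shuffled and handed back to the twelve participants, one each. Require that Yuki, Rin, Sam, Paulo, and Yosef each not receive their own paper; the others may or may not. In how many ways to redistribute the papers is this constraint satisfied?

312273360

Inclusion-exclusion on the 5 forbidden self-matches:
Σ_{j=0}^{5} (-1)^j C(5,j)(12-j)!
= C(5,0)·12! - C(5,1)·11! + C(5,2)·10! - C(5,3)·9! + C(5,4)·8! - C(5,5)·7!
= 479001600 - 199584000 + 36288000 - 3628800 + 201600 - 5040
= 312273360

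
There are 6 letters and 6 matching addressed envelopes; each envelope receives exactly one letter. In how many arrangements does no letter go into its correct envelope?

!6 is the nearest integer to 6!/e.
6! = 720, and 720/e ≈ 264.87, so !6 = 265.

265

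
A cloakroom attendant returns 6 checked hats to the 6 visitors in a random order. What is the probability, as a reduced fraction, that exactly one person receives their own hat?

11/30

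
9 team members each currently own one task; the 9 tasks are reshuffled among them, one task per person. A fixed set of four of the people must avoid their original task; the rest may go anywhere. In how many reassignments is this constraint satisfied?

229080

Inclusion-exclusion on the 4 forbidden self-matches:
Σ_{j=0}^{4} (-1)^j C(4,j)(9-j)!
= C(4,0)·9! - C(4,1)·8! + C(4,2)·7! - C(4,3)·6! + C(4,4)·5!
= 362880 - 161280 + 30240 - 2880 + 120
= 229080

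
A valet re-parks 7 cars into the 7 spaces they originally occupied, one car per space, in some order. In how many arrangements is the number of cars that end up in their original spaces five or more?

22

# with exactly i fixed is C(7,i)·!(7-i); sum over i=5..7:
  i=5: C(7,5)·!2 = 21·1 = 21
  i=6: C(7,6)·!1 = 7·0 = 0
  i=7: C(7,7)·!0 = 1·1 = 1
Total = 22.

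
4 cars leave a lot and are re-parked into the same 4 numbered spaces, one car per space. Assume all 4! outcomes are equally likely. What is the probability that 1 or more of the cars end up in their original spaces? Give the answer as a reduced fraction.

5/8

Favorable outcomes: Σ_{i≥1} C(4,i)·!(4-i) = 4·2 + 6·1 + 4·0 + 1·1 = 15.
Total outcomes: 4! = 24.
Probability = 15/24 = 5/8.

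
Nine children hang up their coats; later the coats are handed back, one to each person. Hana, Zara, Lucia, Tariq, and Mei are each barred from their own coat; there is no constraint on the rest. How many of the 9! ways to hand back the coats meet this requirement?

205056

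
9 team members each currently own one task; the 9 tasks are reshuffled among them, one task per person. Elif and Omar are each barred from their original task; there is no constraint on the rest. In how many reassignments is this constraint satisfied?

287280

Let A_j be the event that the j-th constrained one is fixed. By inclusion-exclusion over the 2 events:
Σ_{j=0}^{2} (-1)^j C(2,j)(9-j)!
= C(2,0)·9! - C(2,1)·8! + C(2,2)·7!
= 362880 - 80640 + 5040
= 287280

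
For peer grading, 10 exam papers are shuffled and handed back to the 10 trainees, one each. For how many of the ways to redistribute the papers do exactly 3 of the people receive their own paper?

Pick the 3 fixed positions: C(10,3) = 120 ways.
The other 7 form a derangement: !7 = 1854.
Total: 120 × 1854 = 222480.

222480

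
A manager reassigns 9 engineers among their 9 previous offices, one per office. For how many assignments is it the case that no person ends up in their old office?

133496

By inclusion-exclusion, !9 = Σ (-1)^k · 9!/k! for k=0..9
= 9! - 9!/1! + 9!/2! - 9!/3! + 9!/4! - 9!/5! + 9!/6! - 9!/7! + 9!/8! - 9!/9!
= 362880 - 362880 + 181440 - 60480 + 15120 - 3024 + 504 - 72 + 9 - 1
= 133496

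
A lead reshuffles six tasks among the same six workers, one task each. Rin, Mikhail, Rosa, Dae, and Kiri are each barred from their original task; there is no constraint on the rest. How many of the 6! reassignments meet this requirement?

Inclusion-exclusion on the 5 forbidden self-matches:
Σ_{j=0}^{5} (-1)^j C(5,j)(6-j)!
= C(5,0)·6! - C(5,1)·5! + C(5,2)·4! - C(5,3)·3! + C(5,4)·2! - C(5,5)·1!
= 720 - 600 + 240 - 60 + 10 - 1
= 309

309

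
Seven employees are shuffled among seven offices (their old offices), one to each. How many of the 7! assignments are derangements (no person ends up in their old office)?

!7 is the nearest integer to 7!/e.
7! = 5040, and 5040/e ≈ 1854.11, so !7 = 1854.

1854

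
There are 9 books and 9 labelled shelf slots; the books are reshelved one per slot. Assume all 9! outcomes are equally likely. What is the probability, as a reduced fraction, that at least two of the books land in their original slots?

95887/362880

Favorable outcomes: Σ_{i≥2} C(9,i)·!(9-i) = 36·1854 + 84·265 + 126·44 + 126·9 + 84·2 + 36·1 + 9·0 + 1·1 = 95887.
Total outcomes: 9! = 362880.
Probability = 95887/362880 = 95887/362880.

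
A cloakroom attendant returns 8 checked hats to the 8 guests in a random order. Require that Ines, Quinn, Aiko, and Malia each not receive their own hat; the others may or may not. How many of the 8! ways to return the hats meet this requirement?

24024

Let A_j be the event that the j-th constrained one is fixed. By inclusion-exclusion over the 4 events:
Σ_{j=0}^{4} (-1)^j C(4,j)(8-j)!
= C(4,0)·8! - C(4,1)·7! + C(4,2)·6! - C(4,3)·5! + C(4,4)·4!
= 40320 - 20160 + 4320 - 480 + 24
= 24024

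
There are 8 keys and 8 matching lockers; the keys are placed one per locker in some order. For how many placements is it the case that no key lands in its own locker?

14833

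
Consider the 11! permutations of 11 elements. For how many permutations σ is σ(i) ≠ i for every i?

The subfactorial !11 = [11!/e] (nearest integer).
11! = 39916800, and 39916800/e ≈ 14684570.08, so !11 = 14684570.

14684570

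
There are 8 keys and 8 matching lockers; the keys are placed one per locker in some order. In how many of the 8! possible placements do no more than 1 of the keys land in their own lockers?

29665

Sum C(8,i)·!(8-i) for i = 0..1:
  i=0: C(8,0)·!8 = 1·14833 = 14833
  i=1: C(8,1)·!7 = 8·1854 = 14832
Total = 29665.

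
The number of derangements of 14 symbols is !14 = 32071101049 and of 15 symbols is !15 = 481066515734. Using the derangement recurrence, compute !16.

!16 = (16-1)·(!15 + !14) = 15·(481066515734 + 32071101049) = 15·513137616783 = 7697064251745.

7697064251745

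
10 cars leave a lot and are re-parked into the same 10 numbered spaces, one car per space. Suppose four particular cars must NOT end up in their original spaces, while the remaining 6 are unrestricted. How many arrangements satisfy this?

Let A_j be the event that the j-th constrained one is fixed. By inclusion-exclusion over the 4 events:
Σ_{j=0}^{4} (-1)^j C(4,j)(10-j)!
= C(4,0)·10! - C(4,1)·9! + C(4,2)·8! - C(4,3)·7! + C(4,4)·6!
= 3628800 - 1451520 + 241920 - 20160 + 720
= 2399760

2399760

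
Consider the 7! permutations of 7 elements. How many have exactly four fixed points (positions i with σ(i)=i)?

70

Choose which 4 of the 7 are fixed: C(7,4) = 35.
The remaining 3 must be deranged: !3 = 2.
Total: 35 × 2 = 70.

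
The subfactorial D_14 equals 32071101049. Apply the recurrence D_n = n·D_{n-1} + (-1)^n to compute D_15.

D_15 = 15·32071101049 - 1 = 481066515734.

481066515734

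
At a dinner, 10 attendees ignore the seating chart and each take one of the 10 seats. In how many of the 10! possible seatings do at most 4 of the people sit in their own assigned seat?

3615536

Sum C(10,i)·!(10-i) for i = 0..4:
  i=0: C(10,0)·!10 = 1·1334961 = 1334961
  i=1: C(10,1)·!9 = 10·133496 = 1334960
  i=2: C(10,2)·!8 = 45·14833 = 667485
  i=3: C(10,3)·!7 = 120·1854 = 222480
  i=4: C(10,4)·!6 = 210·265 = 55650
Total = 3615536.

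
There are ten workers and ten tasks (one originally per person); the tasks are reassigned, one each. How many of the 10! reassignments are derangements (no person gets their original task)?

1334961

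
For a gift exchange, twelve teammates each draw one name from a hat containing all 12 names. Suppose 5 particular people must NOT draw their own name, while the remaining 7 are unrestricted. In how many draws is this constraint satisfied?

Let A_j be the event that the j-th constrained one is fixed. By inclusion-exclusion over the 5 events:
Σ_{j=0}^{5} (-1)^j C(5,j)(12-j)!
= C(5,0)·12! - C(5,1)·11! + C(5,2)·10! - C(5,3)·9! + C(5,4)·8! - C(5,5)·7!
= 479001600 - 199584000 + 36288000 - 3628800 + 201600 - 5040
= 312273360

312273360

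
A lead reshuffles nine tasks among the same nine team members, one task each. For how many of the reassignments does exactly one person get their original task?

Choose which one of the 9 is fixed: C(9,1) = 9.
The other 8 form a derangement: !8 = 14833.
Total: 9 × 14833 = 133497.

133497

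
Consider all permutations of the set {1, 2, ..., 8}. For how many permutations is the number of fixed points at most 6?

40319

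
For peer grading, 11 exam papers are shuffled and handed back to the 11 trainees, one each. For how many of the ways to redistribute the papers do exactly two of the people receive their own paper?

7342280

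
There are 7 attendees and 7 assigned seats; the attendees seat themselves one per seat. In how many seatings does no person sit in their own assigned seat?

!7 is the nearest integer to 7!/e.
7! = 5040, and 5040/e ≈ 1854.11, so !7 = 1854.

1854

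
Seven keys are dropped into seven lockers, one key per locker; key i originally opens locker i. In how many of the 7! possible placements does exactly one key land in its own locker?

Pick the single fixed position: C(7,1) = 7 ways.
The remaining 6 must be deranged: !6 = 265.
Total: 7 × 265 = 1855.

1855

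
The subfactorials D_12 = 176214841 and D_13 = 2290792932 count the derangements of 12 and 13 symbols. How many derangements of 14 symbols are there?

32071101049

D_14 = (14-1)·(D_13 + D_12) = 13·(2290792932 + 176214841) = 13·2467007773 = 32071101049.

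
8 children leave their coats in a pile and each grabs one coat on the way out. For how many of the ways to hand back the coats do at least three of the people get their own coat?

3235

Sum C(8,i)·!(8-i) for i = 3..8:
  i=3: C(8,3)·!5 = 56·44 = 2464
  i=4: C(8,4)·!4 = 70·9 = 630
  i=5: C(8,5)·!3 = 56·2 = 112
  i=6: C(8,6)·!2 = 28·1 = 28
  i=7: C(8,7)·!1 = 8·0 = 0
  i=8: C(8,8)·!0 = 1·1 = 1
Total = 3235.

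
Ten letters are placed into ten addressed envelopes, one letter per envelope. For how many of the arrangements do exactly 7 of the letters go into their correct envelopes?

Choose which 7 of the 10 are fixed: C(10,7) = 120.
The other 3 form a derangement: !3 = 2.
Total: 120 × 2 = 240.

240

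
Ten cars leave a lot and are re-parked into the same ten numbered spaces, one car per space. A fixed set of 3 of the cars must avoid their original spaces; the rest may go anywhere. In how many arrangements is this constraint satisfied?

Inclusion-exclusion on the 3 forbidden self-matches:
Σ_{j=0}^{3} (-1)^j C(3,j)(10-j)!
= C(3,0)·10! - C(3,1)·9! + C(3,2)·8! - C(3,3)·7!
= 3628800 - 1088640 + 120960 - 5040
= 2656080

2656080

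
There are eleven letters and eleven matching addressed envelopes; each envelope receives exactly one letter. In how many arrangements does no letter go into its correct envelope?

14684570

!11 = 11! · Σ_{k=0}^{11} (-1)^k/k!
= 11! - 11!/1! + 11!/2! - 11!/3! + 11!/4! - 11!/5! + 11!/6! - 11!/7! + 11!/8! - 11!/9! + 11!/10! - 11!/11!
= 39916800 - 39916800 + 19958400 - 6652800 + 1663200 - 332640 + 55440 - 7920 + 990 - 110 + 11 - 1
= 14684570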